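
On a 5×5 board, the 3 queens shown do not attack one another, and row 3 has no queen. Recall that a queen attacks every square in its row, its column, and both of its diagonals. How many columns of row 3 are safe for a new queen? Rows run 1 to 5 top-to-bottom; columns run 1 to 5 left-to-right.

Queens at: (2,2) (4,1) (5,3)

1

(2,2) attacks row 3 at column 2 and diagonals 1, 3.
(4,1) attacks row 3 at column 1 and diagonals 2.
(5,3) attacks row 3 at column 3 and diagonals 1, 5.
Attacked columns: {1, 2, 3, 5}. Safe: {4}.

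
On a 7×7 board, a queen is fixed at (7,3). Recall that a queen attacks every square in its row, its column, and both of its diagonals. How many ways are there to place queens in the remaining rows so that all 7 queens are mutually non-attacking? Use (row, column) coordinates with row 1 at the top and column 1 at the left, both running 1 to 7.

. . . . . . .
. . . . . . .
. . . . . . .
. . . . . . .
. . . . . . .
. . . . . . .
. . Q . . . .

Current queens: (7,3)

6

Branch on row 1: col 1 → 1; col 2 → 0; col 4 → 1; col 5 → 2; col 6 → 1; col 7 → 1.
Sum: 1 + 0 + 1 + 2 + 1 + 1 = 6.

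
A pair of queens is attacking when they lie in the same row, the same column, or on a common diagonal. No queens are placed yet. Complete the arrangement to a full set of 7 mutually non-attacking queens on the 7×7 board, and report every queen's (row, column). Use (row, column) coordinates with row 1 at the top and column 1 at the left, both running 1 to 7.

Row 1: Safe: 1, 2, 3, 4, 5, 6, 7. Place at column 7.
Row 2: attacked by (1,7)→{6,7}. Safe: 1, 2, 3, 4, 5. Place at column 3.
Row 3: attacked by (1,7)→{5,7}; (2,3)→{2,3,4}. Safe: 1, 6. Place at column 6.
Row 4: attacked by (1,7)→{4,7}; (2,3)→{1,3,5}; (3,6)→{5,6,7}. Safe: 2. Place at column 2.
Row 5: attacked by (1,7)→{3,7}; (2,3)→{3,6}; (3,6)→{4,6}; (4,2)→{1,2,3}. Safe: 5. Place at column 5.
Row 6: attacked by (1,7)→{2,7}; (2,3)→{3,7}; (3,6)→{3,6}; (4,2)→{2,4}; (5,5)→{4,5,6}. Safe: 1. Place at column 1.
Row 7: attacked by (1,7)→{1,7}; (2,3)→{3}; (3,6)→{2,6}; (4,2)→{2,5}; (5,5)→{3,5,7}; (6,1)→{1,2}. Safe: 4. Place at column 4.
Columns [7, 3, 6, 2, 5, 1, 4], r−c [-6, -1, -3, 2, 0, 5, 3], r+c [8, 5, 9, 6, 10, 7, 11] are all distinct, so no two queens attack.

(1,7) (2,3) (3,6) (4,2) (5,5) (6,1) (7,4)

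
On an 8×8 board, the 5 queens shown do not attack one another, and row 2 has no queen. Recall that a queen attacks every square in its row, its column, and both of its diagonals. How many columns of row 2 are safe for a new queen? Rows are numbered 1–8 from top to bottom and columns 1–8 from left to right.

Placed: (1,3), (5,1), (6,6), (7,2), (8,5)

(1,3) attacks row 2 at column 3 and diagonals 2, 4.
(5,1) attacks row 2 at column 1 and diagonals 4.
(6,6) attacks row 2 at column 6 and diagonals 2.
(7,2) attacks row 2 at column 2 and diagonals 7.
(8,5) attacks row 2 at column 5.
Attacked columns: {1, 2, 3, 4, 5, 6, 7}. Safe: {8}.

1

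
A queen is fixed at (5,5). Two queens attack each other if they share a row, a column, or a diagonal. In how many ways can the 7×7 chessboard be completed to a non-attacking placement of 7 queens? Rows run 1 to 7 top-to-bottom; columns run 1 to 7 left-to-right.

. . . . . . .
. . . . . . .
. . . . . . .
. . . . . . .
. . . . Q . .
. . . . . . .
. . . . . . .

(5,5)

6

Branch on row 1: col 2 → 1; col 3 → 2; col 4 → 1; col 6 → 1; col 7 → 1.
Sum: 1 + 2 + 1 + 1 + 1 = 6.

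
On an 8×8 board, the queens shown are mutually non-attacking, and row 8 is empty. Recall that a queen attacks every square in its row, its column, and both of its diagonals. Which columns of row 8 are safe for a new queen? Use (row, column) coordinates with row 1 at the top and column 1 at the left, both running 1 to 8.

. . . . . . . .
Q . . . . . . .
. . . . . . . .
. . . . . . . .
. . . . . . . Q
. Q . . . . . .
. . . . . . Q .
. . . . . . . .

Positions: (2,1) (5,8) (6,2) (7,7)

columns 3

(2,1) attacks row 8 at column 1 and diagonals 7.
(5,8) attacks row 8 at column 8 and diagonals 5.
(6,2) attacks row 8 at column 2 and diagonals 4.
(7,7) attacks row 8 at column 7 and diagonals 6, 8.
Attacked columns: {1, 2, 4, 5, 6, 7, 8}. Safe: {3}.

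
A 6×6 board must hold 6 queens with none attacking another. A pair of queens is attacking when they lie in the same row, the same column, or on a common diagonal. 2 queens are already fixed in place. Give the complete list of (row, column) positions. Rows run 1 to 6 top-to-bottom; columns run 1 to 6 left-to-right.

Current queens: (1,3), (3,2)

(1,3) (2,6) (3,2) (4,5) (5,1) (6,4)

Row 2: attacked by (1,3)→{2,3,4}; (3,2)→{1,2,3}. Safe: 5, 6. Place at column 6.
Row 4: attacked by (1,3)→{3,6}; (2,6)→{4,6}; (3,2)→{1,2,3}. Safe: 5. Place at column 5.
Row 5: attacked by (1,3)→{3}; (2,6)→{3,6}; (3,2)→{2,4}; (4,5)→{4,5,6}. Safe: 1. Place at column 1.
Row 6: attacked by (1,3)→{3}; (2,6)→{2,6}; (3,2)→{2,5}; (4,5)→{3,5}; (5,1)→{1,2}. Safe: 4. Place at column 4.
Columns [3, 6, 2, 5, 1, 4], r−c [-2, -4, 1, -1, 4, 2], r+c [4, 8, 5, 9, 6, 10] are all distinct, so no two queens attack.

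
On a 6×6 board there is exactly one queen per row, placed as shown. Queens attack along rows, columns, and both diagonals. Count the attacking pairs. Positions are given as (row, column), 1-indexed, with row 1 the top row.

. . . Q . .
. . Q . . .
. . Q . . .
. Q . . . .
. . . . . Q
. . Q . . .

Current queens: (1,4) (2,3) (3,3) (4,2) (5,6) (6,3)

6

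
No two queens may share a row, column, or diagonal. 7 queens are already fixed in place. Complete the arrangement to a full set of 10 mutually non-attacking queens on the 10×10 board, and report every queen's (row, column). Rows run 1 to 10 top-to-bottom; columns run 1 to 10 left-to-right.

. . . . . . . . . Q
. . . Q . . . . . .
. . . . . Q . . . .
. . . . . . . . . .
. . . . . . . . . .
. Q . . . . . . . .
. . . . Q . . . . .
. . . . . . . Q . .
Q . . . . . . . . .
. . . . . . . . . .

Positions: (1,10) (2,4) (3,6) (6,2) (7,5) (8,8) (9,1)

(1,10) (2,4) (3,6) (4,3) (5,9) (6,2) (7,5) (8,8) (9,1) (10,7)

Row 4: attacked by (1,10)→{7,10}; (2,4)→{2,4,6}; (3,6)→{5,6,7}; (6,2)→{2,4}; (7,5)→{2,5,8}; (8,8)→{4,8}; (9,1)→{1,6}. Safe: 3, 9. Place at column 3.
Row 5: attacked by (1,10)→{6,10}; (2,4)→{1,4,7}; (3,6)→{4,6,8}; (4,3)→{2,3,4}; (6,2)→{1,2,3}; (7,5)→{3,5,7}; (8,8)→{5,8}; (9,1)→{1,5}. Safe: 9. Place at column 9.
Row 10: attacked by (1,10)→{1,10}; (2,4)→{4}; (3,6)→{6}; (4,3)→{3,9}; (5,9)→{4,9}; (6,2)→{2,6}; (7,5)→{2,5,8}; (8,8)→{6,8,10}; (9,1)→{1,2}. Safe: 7. Place at column 7.
Columns [10, 4, 6, 3, 9, 2, 5, 8, 1, 7], r−c [-9, -2, -3, 1, -4, 4, 2, 0, 8, 3], r+c [11, 6, 9, 7, 14, 8, 12, 16, 10, 17] are all distinct, so no two queens attack.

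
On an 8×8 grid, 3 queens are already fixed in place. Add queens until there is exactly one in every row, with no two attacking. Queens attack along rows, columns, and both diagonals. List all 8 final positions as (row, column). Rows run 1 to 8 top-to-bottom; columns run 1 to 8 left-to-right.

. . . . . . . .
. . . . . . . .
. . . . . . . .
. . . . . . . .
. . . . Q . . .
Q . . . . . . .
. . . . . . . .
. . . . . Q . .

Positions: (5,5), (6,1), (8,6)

Row 1: attacked by (5,5)→{1,5}; (6,1)→{1,6}; (8,6)→{6}. Safe: 2, 3, 4, 7, 8. Place at column 3.
Row 2: attacked by (1,3)→{2,3,4}; (5,5)→{2,5,8}; (6,1)→{1,5}; (8,6)→{6}. Safe: 7. Place at column 7.
Row 3: attacked by (1,3)→{1,3,5}; (2,7)→{6,7,8}; (5,5)→{3,5,7}; (6,1)→{1,4}; (8,6)→{1,6}. Safe: 2. Place at column 2.
Row 4: attacked by (1,3)→{3,6}; (2,7)→{5,7}; (3,2)→{1,2,3}; (5,5)→{4,5,6}; (6,1)→{1,3}; (8,6)→{2,6}. Safe: 8. Place at column 8.
Row 7: attacked by (1,3)→{3}; (2,7)→{2,7}; (3,2)→{2,6}; (4,8)→{5,8}; (5,5)→{3,5,7}; (6,1)→{1,2}; (8,6)→{5,6,7}. Safe: 4. Place at column 4.
Columns [3, 7, 2, 8, 5, 1, 4, 6], r−c [-2, -5, 1, -4, 0, 5, 3, 2], r+c [4, 9, 5, 12, 10, 7, 11, 14] are all distinct, so no two queens attack.

(1,3) (2,7) (3,2) (4,8) (5,5) (6,1) (7,4) (8,6)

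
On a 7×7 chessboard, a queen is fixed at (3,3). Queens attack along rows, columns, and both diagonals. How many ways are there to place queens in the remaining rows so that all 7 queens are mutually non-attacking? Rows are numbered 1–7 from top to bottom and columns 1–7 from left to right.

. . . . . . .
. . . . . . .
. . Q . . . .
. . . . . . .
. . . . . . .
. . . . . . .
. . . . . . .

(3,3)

Branch on row 1: col 2 → 2; col 4 → 2; col 6 → 1; col 7 → 1.
Sum: 2 + 2 + 1 + 1 = 6.

6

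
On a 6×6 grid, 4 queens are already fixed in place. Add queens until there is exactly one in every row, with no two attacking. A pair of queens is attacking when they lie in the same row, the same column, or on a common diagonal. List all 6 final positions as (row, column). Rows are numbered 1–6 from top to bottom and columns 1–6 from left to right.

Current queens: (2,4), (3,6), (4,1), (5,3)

Row 1: attacked by (2,4)→{3,4,5}; (3,6)→{4,6}; (4,1)→{1,4}; (5,3)→{3}. Safe: 2. Place at column 2.
Row 6: attacked by (1,2)→{2}; (2,4)→{4}; (3,6)→{3,6}; (4,1)→{1,3}; (5,3)→{2,3,4}. Safe: 5. Place at column 5.
Columns [2, 4, 6, 1, 3, 5], r−c [-1, -2, -3, 3, 2, 1], r+c [3, 6, 9, 5, 8, 11] are all distinct, so no two queens attack.

(1,2) (2,4) (3,6) (4,1) (5,3) (6,5)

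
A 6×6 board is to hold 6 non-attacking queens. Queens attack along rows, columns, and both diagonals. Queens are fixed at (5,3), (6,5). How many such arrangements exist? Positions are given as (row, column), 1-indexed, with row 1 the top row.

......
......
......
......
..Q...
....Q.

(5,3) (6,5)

1

Branch on row 1: col 1 → 0; col 2 → 1; col 4 → 0; col 6 → 0.
Sum: 0 + 1 + 0 + 0 = 1.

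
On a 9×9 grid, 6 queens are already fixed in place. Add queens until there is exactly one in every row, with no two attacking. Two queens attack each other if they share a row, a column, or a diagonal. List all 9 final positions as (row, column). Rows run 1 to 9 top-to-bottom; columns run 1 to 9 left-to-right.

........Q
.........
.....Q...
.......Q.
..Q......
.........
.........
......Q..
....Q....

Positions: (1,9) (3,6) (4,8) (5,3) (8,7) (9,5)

(1,9) (2,2) (3,6) (4,8) (5,3) (6,1) (7,4) (8,7) (9,5)

Row 2: attacked by (1,9)→{8,9}; (3,6)→{5,6,7}; (4,8)→{6,8}; (5,3)→{3,6}; (8,7)→{1,7}; (9,5)→{5}. Safe: 2, 4. Place at column 2.
Row 6: attacked by (1,9)→{4,9}; (2,2)→{2,6}; (3,6)→{3,6,9}; (4,8)→{6,8}; (5,3)→{2,3,4}; (8,7)→{5,7,9}; (9,5)→{2,5,8}. Safe: 1. Place at column 1.
Row 7: attacked by (1,9)→{3,9}; (2,2)→{2,7}; (3,6)→{2,6}; (4,8)→{5,8}; (5,3)→{1,3,5}; (6,1)→{1,2}; (8,7)→{6,7,8}; (9,5)→{3,5,7}. Safe: 4. Place at column 4.
Columns [9, 2, 6, 8, 3, 1, 4, 7, 5], r−c [-8, 0, -3, -4, 2, 5, 3, 1, 4], r+c [10, 4, 9, 12, 8, 7, 11, 15, 14] are all distinct, so no two queens attack.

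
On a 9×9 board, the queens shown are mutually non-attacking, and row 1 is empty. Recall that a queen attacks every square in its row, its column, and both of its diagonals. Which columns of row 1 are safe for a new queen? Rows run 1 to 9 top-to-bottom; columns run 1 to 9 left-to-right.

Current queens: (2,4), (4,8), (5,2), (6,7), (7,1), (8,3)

columns 9

(2,4) attacks row 1 at column 4 and diagonals 3, 5.
(4,8) attacks row 1 at column 8 and diagonals 5.
(5,2) attacks row 1 at column 2 and diagonals 6.
(6,7) attacks row 1 at column 7 and diagonals 2.
(7,1) attacks row 1 at column 1 and diagonals 7.
(8,3) attacks row 1 at column 3.
Attacked columns: {1, 2, 3, 4, 5, 6, 7, 8}. Safe: {9}.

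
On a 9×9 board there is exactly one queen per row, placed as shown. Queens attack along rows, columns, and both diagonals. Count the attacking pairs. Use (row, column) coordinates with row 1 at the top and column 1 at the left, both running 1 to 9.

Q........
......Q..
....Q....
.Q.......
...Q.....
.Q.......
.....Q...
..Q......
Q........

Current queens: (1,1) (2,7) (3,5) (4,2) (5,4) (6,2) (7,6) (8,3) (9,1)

5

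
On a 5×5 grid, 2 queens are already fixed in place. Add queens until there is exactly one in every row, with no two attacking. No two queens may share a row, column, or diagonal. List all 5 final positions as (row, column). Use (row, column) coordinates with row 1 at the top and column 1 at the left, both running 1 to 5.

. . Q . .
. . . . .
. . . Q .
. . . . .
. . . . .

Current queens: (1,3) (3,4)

Row 2: attacked by (1,3)→{2,3,4}; (3,4)→{3,4,5}. Safe: 1. Place at column 1.
Row 4: attacked by (1,3)→{3}; (2,1)→{1,3}; (3,4)→{3,4,5}. Safe: 2. Place at column 2.
Row 5: attacked by (1,3)→{3}; (2,1)→{1,4}; (3,4)→{2,4}; (4,2)→{1,2,3}. Safe: 5. Place at column 5.
Columns [3, 1, 4, 2, 5], r−c [-2, 1, -1, 2, 0], r+c [4, 3, 7, 6, 10] are all distinct, so no two queens attack.

(1,3) (2,1) (3,4) (4,2) (5,5)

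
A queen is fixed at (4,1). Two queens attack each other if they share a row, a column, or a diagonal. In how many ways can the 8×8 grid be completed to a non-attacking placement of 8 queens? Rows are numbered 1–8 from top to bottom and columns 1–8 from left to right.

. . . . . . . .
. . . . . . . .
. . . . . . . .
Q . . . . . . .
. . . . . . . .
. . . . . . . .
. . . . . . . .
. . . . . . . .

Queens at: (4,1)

18

Branch on row 1: col 2 → 2; col 3 → 4; col 5 → 5; col 6 → 4; col 7 → 2; col 8 → 1.
Sum: 2 + 4 + 5 + 4 + 2 + 1 = 18.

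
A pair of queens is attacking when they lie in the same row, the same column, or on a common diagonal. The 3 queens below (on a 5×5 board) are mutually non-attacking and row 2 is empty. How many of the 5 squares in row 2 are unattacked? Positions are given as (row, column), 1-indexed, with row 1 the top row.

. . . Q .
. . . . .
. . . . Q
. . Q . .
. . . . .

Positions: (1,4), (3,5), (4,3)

(1,4) attacks row 2 at column 4 and diagonals 3, 5.
(3,5) attacks row 2 at column 5 and diagonals 4.
(4,3) attacks row 2 at column 3 and diagonals 1, 5.
Attacked columns: {1, 3, 4, 5}. Safe: {2}.

1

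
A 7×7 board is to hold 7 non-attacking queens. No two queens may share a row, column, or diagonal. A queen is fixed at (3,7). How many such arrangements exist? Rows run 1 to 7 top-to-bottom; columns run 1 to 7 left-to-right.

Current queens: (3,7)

Branch on row 1: col 1 → 1; col 2 → 1; col 3 → 1; col 4 → 1; col 6 → 2.
Sum: 1 + 1 + 1 + 1 + 2 = 6.

6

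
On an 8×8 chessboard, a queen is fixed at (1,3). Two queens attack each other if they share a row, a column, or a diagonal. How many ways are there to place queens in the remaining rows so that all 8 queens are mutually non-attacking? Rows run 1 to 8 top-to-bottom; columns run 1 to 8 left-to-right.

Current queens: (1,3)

16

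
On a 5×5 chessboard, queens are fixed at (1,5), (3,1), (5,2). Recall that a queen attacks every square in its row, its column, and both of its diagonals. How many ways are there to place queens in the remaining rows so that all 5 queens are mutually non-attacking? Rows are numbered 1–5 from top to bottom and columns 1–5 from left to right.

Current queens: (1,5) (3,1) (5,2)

Branch on row 2: col 3 → 1.
Sum: 1 = 1.

1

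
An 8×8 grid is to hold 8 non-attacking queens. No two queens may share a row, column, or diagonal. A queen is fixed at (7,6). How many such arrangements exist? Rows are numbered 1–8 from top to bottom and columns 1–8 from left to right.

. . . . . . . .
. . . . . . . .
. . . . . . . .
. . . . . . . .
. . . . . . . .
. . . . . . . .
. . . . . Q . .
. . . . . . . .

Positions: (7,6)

14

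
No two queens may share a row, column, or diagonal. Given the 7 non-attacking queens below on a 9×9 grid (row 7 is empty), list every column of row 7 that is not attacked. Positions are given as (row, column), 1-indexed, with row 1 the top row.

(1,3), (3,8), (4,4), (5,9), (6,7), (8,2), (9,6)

(1,3) attacks row 7 at column 3 and diagonals 9.
(3,8) attacks row 7 at column 8 and diagonals 4.
(4,4) attacks row 7 at column 4 and diagonals 1, 7.
(5,9) attacks row 7 at column 9 and diagonals 7.
(6,7) attacks row 7 at column 7 and diagonals 6, 8.
(8,2) attacks row 7 at column 2 and diagonals 1, 3.
(9,6) attacks row 7 at column 6 and diagonals 4, 8.
Attacked columns: {1, 2, 3, 4, 6, 7, 8, 9}. Safe: {5}.

columns 5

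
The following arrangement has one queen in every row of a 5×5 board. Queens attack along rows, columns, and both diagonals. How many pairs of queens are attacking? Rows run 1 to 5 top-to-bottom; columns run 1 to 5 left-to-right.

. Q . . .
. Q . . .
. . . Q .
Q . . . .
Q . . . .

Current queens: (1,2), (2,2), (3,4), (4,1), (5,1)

3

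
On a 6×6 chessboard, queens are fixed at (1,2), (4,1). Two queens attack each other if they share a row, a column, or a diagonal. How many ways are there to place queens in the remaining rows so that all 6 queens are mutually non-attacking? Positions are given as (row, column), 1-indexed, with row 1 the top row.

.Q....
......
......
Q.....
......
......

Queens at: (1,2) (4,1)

Branch on row 2: col 4 → 1; col 5 → 0; col 6 → 0.
Sum: 1 + 0 + 0 = 1.

1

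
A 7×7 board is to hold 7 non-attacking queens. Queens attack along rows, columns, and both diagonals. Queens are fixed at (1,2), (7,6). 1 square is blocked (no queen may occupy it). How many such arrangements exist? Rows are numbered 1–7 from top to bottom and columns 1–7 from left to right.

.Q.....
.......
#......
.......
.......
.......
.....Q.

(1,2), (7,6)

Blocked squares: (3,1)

Branch on row 2: col 4 → 0; col 5 → 2; col 7 → 0.
Sum: 0 + 2 + 0 = 2.

2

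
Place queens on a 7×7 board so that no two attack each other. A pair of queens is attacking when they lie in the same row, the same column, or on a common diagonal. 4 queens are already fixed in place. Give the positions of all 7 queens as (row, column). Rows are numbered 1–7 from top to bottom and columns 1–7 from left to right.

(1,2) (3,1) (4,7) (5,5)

(1,2) (2,4) (3,1) (4,7) (5,5) (6,3) (7,6)

Row 2: attacked by (1,2)→{1,2,3}; (3,1)→{1,2}; (4,7)→{5,7}; (5,5)→{2,5}. Safe: 4, 6. Place at column 4.
Row 6: attacked by (1,2)→{2,7}; (2,4)→{4}; (3,1)→{1,4}; (4,7)→{5,7}; (5,5)→{4,5,6}. Safe: 3. Place at column 3.
Row 7: attacked by (1,2)→{2}; (2,4)→{4}; (3,1)→{1,5}; (4,7)→{4,7}; (5,5)→{3,5,7}; (6,3)→{2,3,4}. Safe: 6. Place at column 6.
Columns [2, 4, 1, 7, 5, 3, 6], r−c [-1, -2, 2, -3, 0, 3, 1], r+c [3, 6, 4, 11, 10, 9, 13] are all distinct, so no two queens attack.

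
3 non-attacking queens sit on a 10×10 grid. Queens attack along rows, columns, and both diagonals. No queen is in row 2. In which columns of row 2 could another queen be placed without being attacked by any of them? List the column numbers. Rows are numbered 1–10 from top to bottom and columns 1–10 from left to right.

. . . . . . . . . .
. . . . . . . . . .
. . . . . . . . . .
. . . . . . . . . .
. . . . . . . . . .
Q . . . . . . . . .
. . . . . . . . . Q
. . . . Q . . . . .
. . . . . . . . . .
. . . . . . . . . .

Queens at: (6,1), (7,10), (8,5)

(6,1) attacks row 2 at column 1 and diagonals 5.
(7,10) attacks row 2 at column 10 and diagonals 5.
(8,5) attacks row 2 at column 5.
Attacked columns: {1, 5, 10}. Safe: {2, 3, 4, 6, 7, 8, 9}.

columns 2, 3, 4, 6, 7, 8, 9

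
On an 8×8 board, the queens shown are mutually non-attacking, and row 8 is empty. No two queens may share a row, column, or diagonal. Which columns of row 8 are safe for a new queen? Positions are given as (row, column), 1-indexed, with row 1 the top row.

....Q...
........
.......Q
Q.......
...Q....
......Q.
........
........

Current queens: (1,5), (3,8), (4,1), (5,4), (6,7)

(1,5) attacks row 8 at column 5.
(3,8) attacks row 8 at column 8 and diagonals 3.
(4,1) attacks row 8 at column 1 and diagonals 5.
(5,4) attacks row 8 at column 4 and diagonals 1, 7.
(6,7) attacks row 8 at column 7 and diagonals 5.
Attacked columns: {1, 3, 4, 5, 7, 8}. Safe: {2, 6}.

columns 2, 6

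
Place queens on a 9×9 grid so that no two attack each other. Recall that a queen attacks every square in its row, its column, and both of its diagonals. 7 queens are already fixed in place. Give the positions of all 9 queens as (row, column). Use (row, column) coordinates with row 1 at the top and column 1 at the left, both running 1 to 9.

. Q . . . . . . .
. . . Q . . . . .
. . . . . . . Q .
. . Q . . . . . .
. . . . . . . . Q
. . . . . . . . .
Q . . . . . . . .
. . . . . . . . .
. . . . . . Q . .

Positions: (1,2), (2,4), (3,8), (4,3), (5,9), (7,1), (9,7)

Row 6: attacked by (1,2)→{2,7}; (2,4)→{4,8}; (3,8)→{5,8}; (4,3)→{1,3,5}; (5,9)→{8,9}; (7,1)→{1,2}; (9,7)→{4,7}. Safe: 6. Place at column 6.
Row 8: attacked by (1,2)→{2,9}; (2,4)→{4}; (3,8)→{3,8}; (4,3)→{3,7}; (5,9)→{6,9}; (6,6)→{4,6,8}; (7,1)→{1,2}; (9,7)→{6,7,8}. Safe: 5. Place at column 5.
Columns [2, 4, 8, 3, 9, 6, 1, 5, 7], r−c [-1, -2, -5, 1, -4, 0, 6, 3, 2], r+c [3, 6, 11, 7, 14, 12, 8, 13, 16] are all distinct, so no two queens attack.

(1,2) (2,4) (3,8) (4,3) (5,9) (6,6) (7,1) (8,5) (9,7)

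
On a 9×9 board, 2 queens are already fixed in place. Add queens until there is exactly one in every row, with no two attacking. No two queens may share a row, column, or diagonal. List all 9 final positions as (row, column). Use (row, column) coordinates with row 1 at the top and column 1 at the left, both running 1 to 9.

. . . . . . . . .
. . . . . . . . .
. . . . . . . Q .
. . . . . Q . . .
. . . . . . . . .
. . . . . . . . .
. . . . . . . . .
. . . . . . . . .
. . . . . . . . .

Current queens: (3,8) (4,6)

Row 1: attacked by (3,8)→{6,8}; (4,6)→{3,6,9}. Safe: 1, 2, 4, 5, 7. Place at column 7.
Row 2: attacked by (1,7)→{6,7,8}; (3,8)→{7,8,9}; (4,6)→{4,6,8}. Safe: 1, 2, 3, 5. Place at column 2.
Row 5: attacked by (1,7)→{3,7}; (2,2)→{2,5}; (3,8)→{6,8}; (4,6)→{5,6,7}. Safe: 1, 4, 9. Place at column 1.
Row 6: attacked by (1,7)→{2,7}; (2,2)→{2,6}; (3,8)→{5,8}; (4,6)→{4,6,8}; (5,1)→{1,2}. Safe: 3, 9. Place at column 3.
Row 7: attacked by (1,7)→{1,7}; (2,2)→{2,7}; (3,8)→{4,8}; (4,6)→{3,6,9}; (5,1)→{1,3}; (6,3)→{2,3,4}. Safe: 5. Place at column 5.
Row 8: attacked by (1,7)→{7}; (2,2)→{2,8}; (3,8)→{3,8}; (4,6)→{2,6}; (5,1)→{1,4}; (6,3)→{1,3,5}; (7,5)→{4,5,6}. Safe: 9. Place at column 9.
Row 9: attacked by (1,7)→{7}; (2,2)→{2,9}; (3,8)→{2,8}; (4,6)→{1,6}; (5,1)→{1,5}; (6,3)→{3,6}; (7,5)→{3,5,7}; (8,9)→{8,9}. Safe: 4. Place at column 4.
Columns [7, 2, 8, 6, 1, 3, 5, 9, 4], r−c [-6, 0, -5, -2, 4, 3, 2, -1, 5], r+c [8, 4, 11, 10, 6, 9, 12, 17, 13] are all distinct, so no two queens attack.

(1,7) (2,2) (3,8) (4,6) (5,1) (6,3) (7,5) (8,9) (9,4)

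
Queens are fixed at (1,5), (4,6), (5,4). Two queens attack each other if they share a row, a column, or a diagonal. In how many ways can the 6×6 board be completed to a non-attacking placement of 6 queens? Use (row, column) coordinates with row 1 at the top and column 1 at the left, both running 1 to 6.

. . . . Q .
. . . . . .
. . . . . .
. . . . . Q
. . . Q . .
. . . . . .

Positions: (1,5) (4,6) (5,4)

Branch on row 2: col 2 → 0; col 3 → 1.
Sum: 0 + 1 = 1.

1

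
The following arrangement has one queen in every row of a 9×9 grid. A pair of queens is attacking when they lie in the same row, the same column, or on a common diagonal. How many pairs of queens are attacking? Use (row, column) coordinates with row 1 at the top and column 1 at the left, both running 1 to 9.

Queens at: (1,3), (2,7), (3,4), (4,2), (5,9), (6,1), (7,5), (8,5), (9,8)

3

Same column: (7,5)–(8,5) (column 5).
Same diagonal: (3,4)–(6,1) (|3−6| = |4−1| = 3); (4,2)–(7,5) (|4−7| = |2−5| = 3).
Total attacking pairs: 3.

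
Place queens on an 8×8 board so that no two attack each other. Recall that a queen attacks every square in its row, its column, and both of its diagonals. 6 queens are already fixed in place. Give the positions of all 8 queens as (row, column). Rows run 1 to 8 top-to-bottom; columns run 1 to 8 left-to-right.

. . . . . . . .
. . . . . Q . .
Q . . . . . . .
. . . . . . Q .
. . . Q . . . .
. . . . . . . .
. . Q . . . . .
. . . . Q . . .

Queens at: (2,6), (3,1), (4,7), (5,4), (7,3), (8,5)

(1,2) (2,6) (3,1) (4,7) (5,4) (6,8) (7,3) (8,5)

Row 1: attacked by (2,6)→{5,6,7}; (3,1)→{1,3}; (4,7)→{4,7}; (5,4)→{4,8}; (7,3)→{3}; (8,5)→{5}. Safe: 2. Place at column 2.
Row 6: attacked by (1,2)→{2,7}; (2,6)→{2,6}; (3,1)→{1,4}; (4,7)→{5,7}; (5,4)→{3,4,5}; (7,3)→{2,3,4}; (8,5)→{3,5,7}. Safe: 8. Place at column 8.
Columns [2, 6, 1, 7, 4, 8, 3, 5], r−c [-1, -4, 2, -3, 1, -2, 4, 3], r+c [3, 8, 4, 11, 9, 14, 10, 13] are all distinct, so no two queens attack.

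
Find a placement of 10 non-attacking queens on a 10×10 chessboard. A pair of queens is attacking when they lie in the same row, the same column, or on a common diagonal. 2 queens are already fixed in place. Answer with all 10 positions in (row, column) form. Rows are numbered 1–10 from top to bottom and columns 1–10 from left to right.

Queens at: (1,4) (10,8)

Row 2: attacked by (1,4)→{3,4,5}; (10,8)→{8}. Safe: 1, 2, 6, 7, 9, 10. Place at column 1.
Row 3: attacked by (1,4)→{2,4,6}; (2,1)→{1,2}; (10,8)→{1,8}. Safe: 3, 5, 7, 9, 10. Place at column 7.
Row 4: attacked by (1,4)→{1,4,7}; (2,1)→{1,3}; (3,7)→{6,7,8}; (10,8)→{2,8}. Safe: 5, 9, 10. Place at column 10.
Row 5: attacked by (1,4)→{4,8}; (2,1)→{1,4}; (3,7)→{5,7,9}; (4,10)→{9,10}; (10,8)→{3,8}. Safe: 2, 6. Place at column 6.
Row 6: attacked by (1,4)→{4,9}; (2,1)→{1,5}; (3,7)→{4,7,10}; (4,10)→{8,10}; (5,6)→{5,6,7}; (10,8)→{4,8}. Safe: 2, 3. Place at column 2.
Row 7: attacked by (1,4)→{4,10}; (2,1)→{1,6}; (3,7)→{3,7}; (4,10)→{7,10}; (5,6)→{4,6,8}; (6,2)→{1,2,3}; (10,8)→{5,8}. Safe: 9. Place at column 9.
Row 8: attacked by (1,4)→{4}; (2,1)→{1,7}; (3,7)→{2,7}; (4,10)→{6,10}; (5,6)→{3,6,9}; (6,2)→{2,4}; (7,9)→{8,9,10}; (10,8)→{6,8,10}. Safe: 5. Place at column 5.
Row 9: attacked by (1,4)→{4}; (2,1)→{1,8}; (3,7)→{1,7}; (4,10)→{5,10}; (5,6)→{2,6,10}; (6,2)→{2,5}; (7,9)→{7,9}; (8,5)→{4,5,6}; (10,8)→{7,8,9}. Safe: 3. Place at column 3.
Columns [4, 1, 7, 10, 6, 2, 9, 5, 3, 8], r−c [-3, 1, -4, -6, -1, 4, -2, 3, 6, 2], r+c [5, 3, 10, 14, 11, 8, 16, 13, 12, 18] are all distinct, so no two queens attack.

(1,4) (2,1) (3,7) (4,10) (5,6) (6,2) (7,9) (8,5) (9,3) (10,8)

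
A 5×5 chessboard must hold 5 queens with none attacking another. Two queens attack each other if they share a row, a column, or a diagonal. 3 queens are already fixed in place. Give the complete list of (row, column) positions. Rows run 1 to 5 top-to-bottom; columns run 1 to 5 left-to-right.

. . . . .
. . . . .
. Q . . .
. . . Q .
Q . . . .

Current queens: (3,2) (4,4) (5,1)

(1,3) (2,5) (3,2) (4,4) (5,1)

Row 1: attacked by (3,2)→{2,4}; (4,4)→{1,4}; (5,1)→{1,5}. Safe: 3. Place at column 3.
Row 2: attacked by (1,3)→{2,3,4}; (3,2)→{1,2,3}; (4,4)→{2,4}; (5,1)→{1,4}. Safe: 5. Place at column 5.
Columns [3, 5, 2, 4, 1], r−c [-2, -3, 1, 0, 4], r+c [4, 7, 5, 8, 6] are all distinct, so no two queens attack.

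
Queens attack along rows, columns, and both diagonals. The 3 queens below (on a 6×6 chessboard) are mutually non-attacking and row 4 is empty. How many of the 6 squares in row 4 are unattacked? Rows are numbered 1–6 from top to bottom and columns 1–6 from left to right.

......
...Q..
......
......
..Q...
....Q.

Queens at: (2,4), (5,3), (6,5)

(2,4) attacks row 4 at column 4 and diagonals 2, 6.
(5,3) attacks row 4 at column 3 and diagonals 2, 4.
(6,5) attacks row 4 at column 5 and diagonals 3.
Attacked columns: {2, 3, 4, 5, 6}. Safe: {1}.

1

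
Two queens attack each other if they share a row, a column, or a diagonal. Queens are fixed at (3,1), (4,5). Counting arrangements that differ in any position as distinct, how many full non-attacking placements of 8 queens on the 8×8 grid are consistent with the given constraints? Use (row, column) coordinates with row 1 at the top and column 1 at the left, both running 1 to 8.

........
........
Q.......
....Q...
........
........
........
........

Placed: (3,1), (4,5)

3

Branch on row 1: col 4 → 2; col 6 → 1; col 7 → 0.
Sum: 2 + 1 + 0 = 3.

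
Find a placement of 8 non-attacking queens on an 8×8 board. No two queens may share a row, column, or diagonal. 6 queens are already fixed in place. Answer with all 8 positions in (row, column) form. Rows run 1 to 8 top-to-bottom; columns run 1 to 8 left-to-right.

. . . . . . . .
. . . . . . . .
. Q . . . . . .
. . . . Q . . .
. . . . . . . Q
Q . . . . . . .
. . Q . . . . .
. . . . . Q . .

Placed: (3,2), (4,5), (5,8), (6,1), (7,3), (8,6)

Row 1: attacked by (3,2)→{2,4}; (4,5)→{2,5,8}; (5,8)→{4,8}; (6,1)→{1,6}; (7,3)→{3}; (8,6)→{6}. Safe: 7. Place at column 7.
Row 2: attacked by (1,7)→{6,7,8}; (3,2)→{1,2,3}; (4,5)→{3,5,7}; (5,8)→{5,8}; (6,1)→{1,5}; (7,3)→{3,8}; (8,6)→{6}. Safe: 4. Place at column 4.
Columns [7, 4, 2, 5, 8, 1, 3, 6], r−c [-6, -2, 1, -1, -3, 5, 4, 2], r+c [8, 6, 5, 9, 13, 7, 10, 14] are all distinct, so no two queens attack.

(1,7) (2,4) (3,2) (4,5) (5,8) (6,1) (7,3) (8,6)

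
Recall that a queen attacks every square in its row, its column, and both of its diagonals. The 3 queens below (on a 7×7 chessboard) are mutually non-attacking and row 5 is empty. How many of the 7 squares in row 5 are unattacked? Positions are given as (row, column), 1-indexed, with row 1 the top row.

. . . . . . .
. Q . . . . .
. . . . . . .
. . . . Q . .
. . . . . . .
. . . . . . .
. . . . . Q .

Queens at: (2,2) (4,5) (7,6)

(2,2) attacks row 5 at column 2 and diagonals 5.
(4,5) attacks row 5 at column 5 and diagonals 4, 6.
(7,6) attacks row 5 at column 6 and diagonals 4.
Attacked columns: {2, 4, 5, 6}. Safe: {1, 3, 7}.

3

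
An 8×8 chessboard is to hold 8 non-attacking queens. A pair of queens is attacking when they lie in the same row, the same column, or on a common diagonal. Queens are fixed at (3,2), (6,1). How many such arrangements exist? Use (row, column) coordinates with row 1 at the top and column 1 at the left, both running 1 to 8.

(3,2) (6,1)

8

Branch on row 1: col 3 → 3; col 5 → 3; col 7 → 2; col 8 → 0.
Sum: 3 + 3 + 2 + 0 = 8.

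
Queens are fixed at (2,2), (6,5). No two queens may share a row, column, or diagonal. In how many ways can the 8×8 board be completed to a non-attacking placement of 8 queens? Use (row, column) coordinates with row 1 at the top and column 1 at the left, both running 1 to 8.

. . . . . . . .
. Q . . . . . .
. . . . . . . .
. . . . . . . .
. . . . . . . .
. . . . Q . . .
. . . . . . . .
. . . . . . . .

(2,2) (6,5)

3

Branch on row 1: col 4 → 0; col 6 → 1; col 7 → 1; col 8 → 1.
Sum: 0 + 1 + 1 + 1 = 3.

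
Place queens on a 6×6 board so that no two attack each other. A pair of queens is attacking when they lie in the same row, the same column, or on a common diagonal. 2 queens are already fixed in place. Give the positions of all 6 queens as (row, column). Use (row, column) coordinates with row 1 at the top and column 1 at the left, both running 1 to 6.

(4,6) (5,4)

(1,5) (2,3) (3,1) (4,6) (5,4) (6,2)

Row 1: attacked by (4,6)→{3,6}; (5,4)→{4}. Safe: 1, 2, 5. Place at column 5.
Row 2: attacked by (1,5)→{4,5,6}; (4,6)→{4,6}; (5,4)→{1,4}. Safe: 2, 3. Place at column 3.
Row 3: attacked by (1,5)→{3,5}; (2,3)→{2,3,4}; (4,6)→{5,6}; (5,4)→{2,4,6}. Safe: 1. Place at column 1.
Row 6: attacked by (1,5)→{5}; (2,3)→{3}; (3,1)→{1,4}; (4,6)→{4,6}; (5,4)→{3,4,5}. Safe: 2. Place at column 2.
Columns [5, 3, 1, 6, 4, 2], r−c [-4, -1, 2, -2, 1, 4], r+c [6, 5, 4, 10, 9, 8] are all distinct, so no two queens attack.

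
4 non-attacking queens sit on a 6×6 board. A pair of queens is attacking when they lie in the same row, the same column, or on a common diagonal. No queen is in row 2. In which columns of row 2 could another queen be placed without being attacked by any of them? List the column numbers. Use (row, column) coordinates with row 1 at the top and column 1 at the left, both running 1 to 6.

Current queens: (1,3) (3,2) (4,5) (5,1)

columns 6

(1,3) attacks row 2 at column 3 and diagonals 2, 4.
(3,2) attacks row 2 at column 2 and diagonals 1, 3.
(4,5) attacks row 2 at column 5 and diagonals 3.
(5,1) attacks row 2 at column 1 and diagonals 4.
Attacked columns: {1, 2, 3, 4, 5}. Safe: {6}.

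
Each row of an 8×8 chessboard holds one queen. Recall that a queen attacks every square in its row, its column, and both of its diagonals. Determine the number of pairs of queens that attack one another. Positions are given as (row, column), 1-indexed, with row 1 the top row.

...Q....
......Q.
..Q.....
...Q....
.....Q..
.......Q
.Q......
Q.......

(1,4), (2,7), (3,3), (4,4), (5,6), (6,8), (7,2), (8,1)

5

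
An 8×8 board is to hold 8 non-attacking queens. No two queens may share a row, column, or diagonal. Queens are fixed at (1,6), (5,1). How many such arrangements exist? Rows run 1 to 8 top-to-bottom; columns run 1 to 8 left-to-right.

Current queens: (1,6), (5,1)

Branch on row 2: col 2 → 0; col 3 → 3; col 8 → 1.
Sum: 0 + 3 + 1 = 4.

4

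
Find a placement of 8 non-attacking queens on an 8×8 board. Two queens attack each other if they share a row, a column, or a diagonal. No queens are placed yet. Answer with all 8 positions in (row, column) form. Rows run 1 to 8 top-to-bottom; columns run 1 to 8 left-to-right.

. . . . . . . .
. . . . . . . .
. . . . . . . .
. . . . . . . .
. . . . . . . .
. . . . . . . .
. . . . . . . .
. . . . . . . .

Row 1: Safe: 1, 2, 3, 4, 5, 6, 7, 8. Place at column 8.
Row 2: attacked by (1,8)→{7,8}. Safe: 1, 2, 3, 4, 5, 6. Place at column 2.
Row 3: attacked by (1,8)→{6,8}; (2,2)→{1,2,3}. Safe: 4, 5, 7. Place at column 5.
Row 4: attacked by (1,8)→{5,8}; (2,2)→{2,4}; (3,5)→{4,5,6}. Safe: 1, 3, 7. Place at column 3.
Row 5: attacked by (1,8)→{4,8}; (2,2)→{2,5}; (3,5)→{3,5,7}; (4,3)→{2,3,4}. Safe: 1, 6. Place at column 1.
Row 6: attacked by (1,8)→{3,8}; (2,2)→{2,6}; (3,5)→{2,5,8}; (4,3)→{1,3,5}; (5,1)→{1,2}. Safe: 4, 7. Place at column 7.
Row 7: attacked by (1,8)→{2,8}; (2,2)→{2,7}; (3,5)→{1,5}; (4,3)→{3,6}; (5,1)→{1,3}; (6,7)→{6,7,8}. Safe: 4. Place at column 4.
Row 8: attacked by (1,8)→{1,8}; (2,2)→{2,8}; (3,5)→{5}; (4,3)→{3,7}; (5,1)→{1,4}; (6,7)→{5,7}; (7,4)→{3,4,5}. Safe: 6. Place at column 6.
Columns [8, 2, 5, 3, 1, 7, 4, 6], r−c [-7, 0, -2, 1, 4, -1, 3, 2], r+c [9, 4, 8, 7, 6, 13, 11, 14] are all distinct, so no two queens attack.

(1,8) (2,2) (3,5) (4,3) (5,1) (6,7) (7,4) (8,6)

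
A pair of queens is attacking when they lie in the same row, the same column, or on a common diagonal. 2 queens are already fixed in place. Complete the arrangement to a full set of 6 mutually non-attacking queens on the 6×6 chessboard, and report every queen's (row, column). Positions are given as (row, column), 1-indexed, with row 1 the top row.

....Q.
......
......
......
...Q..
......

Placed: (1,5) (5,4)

Row 2: attacked by (1,5)→{4,5,6}; (5,4)→{1,4}. Safe: 2, 3. Place at column 3.
Row 3: attacked by (1,5)→{3,5}; (2,3)→{2,3,4}; (5,4)→{2,4,6}. Safe: 1. Place at column 1.
Row 4: attacked by (1,5)→{2,5}; (2,3)→{1,3,5}; (3,1)→{1,2}; (5,4)→{3,4,5}. Safe: 6. Place at column 6.
Row 6: attacked by (1,5)→{5}; (2,3)→{3}; (3,1)→{1,4}; (4,6)→{4,6}; (5,4)→{3,4,5}. Safe: 2. Place at column 2.
Columns [5, 3, 1, 6, 4, 2], r−c [-4, -1, 2, -2, 1, 4], r+c [6, 5, 4, 10, 9, 8] are all distinct, so no two queens attack.

(1,5) (2,3) (3,1) (4,6) (5,4) (6,2)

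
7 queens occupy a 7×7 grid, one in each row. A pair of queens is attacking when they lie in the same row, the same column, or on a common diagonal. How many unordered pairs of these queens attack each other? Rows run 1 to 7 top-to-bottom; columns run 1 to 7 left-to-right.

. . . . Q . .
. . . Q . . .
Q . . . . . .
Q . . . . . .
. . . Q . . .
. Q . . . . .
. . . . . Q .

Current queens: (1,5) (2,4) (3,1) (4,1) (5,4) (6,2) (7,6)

4

Same column: (2,4)–(5,4) (column 4); (3,1)–(4,1) (column 1).
Same diagonal: (1,5)–(2,4) (|1−2| = |5−4| = 1); (5,4)–(7,6) (|5−7| = |4−6| = 2).
Total attacking pairs: 4.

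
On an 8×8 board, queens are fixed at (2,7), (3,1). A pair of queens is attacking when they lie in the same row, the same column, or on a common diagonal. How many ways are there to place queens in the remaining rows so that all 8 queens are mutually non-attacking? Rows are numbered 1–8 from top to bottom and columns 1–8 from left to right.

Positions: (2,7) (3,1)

3

Branch on row 1: col 2 → 0; col 4 → 1; col 5 → 2.
Sum: 0 + 1 + 2 = 3.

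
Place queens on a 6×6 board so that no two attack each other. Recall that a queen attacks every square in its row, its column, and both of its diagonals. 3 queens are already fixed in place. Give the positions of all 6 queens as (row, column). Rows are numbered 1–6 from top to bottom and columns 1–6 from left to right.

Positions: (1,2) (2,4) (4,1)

Row 3: attacked by (1,2)→{2,4}; (2,4)→{3,4,5}; (4,1)→{1,2}. Safe: 6. Place at column 6.
Row 5: attacked by (1,2)→{2,6}; (2,4)→{1,4}; (3,6)→{4,6}; (4,1)→{1,2}. Safe: 3, 5. Place at column 3.
Row 6: attacked by (1,2)→{2}; (2,4)→{4}; (3,6)→{3,6}; (4,1)→{1,3}; (5,3)→{2,3,4}. Safe: 5. Place at column 5.
Columns [2, 4, 6, 1, 3, 5], r−c [-1, -2, -3, 3, 2, 1], r+c [3, 6, 9, 5, 8, 11] are all distinct, so no two queens attack.

(1,2) (2,4) (3,6) (4,1) (5,3) (6,5)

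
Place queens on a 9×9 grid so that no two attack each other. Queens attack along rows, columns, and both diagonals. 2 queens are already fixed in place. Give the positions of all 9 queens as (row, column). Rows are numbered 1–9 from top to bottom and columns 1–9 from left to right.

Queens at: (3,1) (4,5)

(1,4) (2,8) (3,1) (4,5) (5,7) (6,2) (7,6) (8,3) (9,9)

Row 1: attacked by (3,1)→{1,3}; (4,5)→{2,5,8}. Safe: 4, 6, 7, 9. Place at column 4.
Row 2: attacked by (1,4)→{3,4,5}; (3,1)→{1,2}; (4,5)→{3,5,7}. Safe: 6, 8, 9. Place at column 8.
Row 5: attacked by (1,4)→{4,8}; (2,8)→{5,8}; (3,1)→{1,3}; (4,5)→{4,5,6}. Safe: 2, 7, 9. Place at column 7.
Row 6: attacked by (1,4)→{4,9}; (2,8)→{4,8}; (3,1)→{1,4}; (4,5)→{3,5,7}; (5,7)→{6,7,8}. Safe: 2. Place at column 2.
Row 7: attacked by (1,4)→{4}; (2,8)→{3,8}; (3,1)→{1,5}; (4,5)→{2,5,8}; (5,7)→{5,7,9}; (6,2)→{1,2,3}. Safe: 6. Place at column 6.
Row 8: attacked by (1,4)→{4}; (2,8)→{2,8}; (3,1)→{1,6}; (4,5)→{1,5,9}; (5,7)→{4,7}; (6,2)→{2,4}; (7,6)→{5,6,7}. Safe: 3. Place at column 3.
Row 9: attacked by (1,4)→{4}; (2,8)→{1,8}; (3,1)→{1,7}; (4,5)→{5}; (5,7)→{3,7}; (6,2)→{2,5}; (7,6)→{4,6,8}; (8,3)→{2,3,4}. Safe: 9. Place at column 9.
Columns [4, 8, 1, 5, 7, 2, 6, 3, 9], r−c [-3, -6, 2, -1, -2, 4, 1, 5, 0], r+c [5, 10, 4, 9, 12, 8, 13, 11, 18] are all distinct, so no two queens attack.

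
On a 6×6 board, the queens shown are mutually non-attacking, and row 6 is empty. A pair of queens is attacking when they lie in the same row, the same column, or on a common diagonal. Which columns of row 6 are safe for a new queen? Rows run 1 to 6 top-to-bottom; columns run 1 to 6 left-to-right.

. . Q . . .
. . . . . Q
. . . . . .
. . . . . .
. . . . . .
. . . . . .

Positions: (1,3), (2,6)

columns 1, 4, 5

(1,3) attacks row 6 at column 3.
(2,6) attacks row 6 at column 6 and diagonals 2.
Attacked columns: {2, 3, 6}. Safe: {1, 4, 5}.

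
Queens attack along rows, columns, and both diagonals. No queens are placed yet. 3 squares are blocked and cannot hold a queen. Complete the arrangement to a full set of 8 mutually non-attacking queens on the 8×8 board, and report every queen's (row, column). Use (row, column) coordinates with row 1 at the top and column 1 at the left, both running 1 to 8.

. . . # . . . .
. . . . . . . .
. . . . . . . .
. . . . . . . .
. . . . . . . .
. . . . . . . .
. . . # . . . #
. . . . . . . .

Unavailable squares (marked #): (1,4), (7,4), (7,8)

Row 1: Blocked: 4. Safe: 1, 2, 3, 5, 6, 7, 8. Place at column 7.
Row 2: attacked by (1,7)→{6,7,8}. Safe: 1, 2, 3, 4, 5. Place at column 4.
Row 3: attacked by (1,7)→{5,7}; (2,4)→{3,4,5}. Safe: 1, 2, 6, 8. Place at column 2.
Row 4: attacked by (1,7)→{4,7}; (2,4)→{2,4,6}; (3,2)→{1,2,3}. Safe: 5, 8. Place at column 8.
Row 5: attacked by (1,7)→{3,7}; (2,4)→{1,4,7}; (3,2)→{2,4}; (4,8)→{7,8}. Safe: 5, 6. Place at column 6.
Row 6: attacked by (1,7)→{2,7}; (2,4)→{4,8}; (3,2)→{2,5}; (4,8)→{6,8}; (5,6)→{5,6,7}. Safe: 1, 3. Place at column 1.
Row 7: attacked by (1,7)→{1,7}; (2,4)→{4}; (3,2)→{2,6}; (4,8)→{5,8}; (5,6)→{4,6,8}; (6,1)→{1,2}. Blocked: 4,8. Safe: 3. Place at column 3.
Row 8: attacked by (1,7)→{7}; (2,4)→{4}; (3,2)→{2,7}; (4,8)→{4,8}; (5,6)→{3,6}; (6,1)→{1,3}; (7,3)→{2,3,4}. Safe: 5. Place at column 5.
Columns [7, 4, 2, 8, 6, 1, 3, 5], r−c [-6, -2, 1, -4, -1, 5, 4, 3], r+c [8, 6, 5, 12, 11, 7, 10, 13] are all distinct, so no two queens attack.

(1,7) (2,4) (3,2) (4,8) (5,6) (6,1) (7,3) (8,5)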